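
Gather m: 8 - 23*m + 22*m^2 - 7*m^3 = -7*m^3 + 22*m^2 - 23*m + 8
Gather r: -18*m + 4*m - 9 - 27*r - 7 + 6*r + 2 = -14*m - 21*r - 14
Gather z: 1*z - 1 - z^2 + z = -z^2 + 2*z - 1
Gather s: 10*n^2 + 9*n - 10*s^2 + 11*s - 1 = 10*n^2 + 9*n - 10*s^2 + 11*s - 1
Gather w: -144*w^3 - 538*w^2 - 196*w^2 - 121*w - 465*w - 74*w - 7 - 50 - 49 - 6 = -144*w^3 - 734*w^2 - 660*w - 112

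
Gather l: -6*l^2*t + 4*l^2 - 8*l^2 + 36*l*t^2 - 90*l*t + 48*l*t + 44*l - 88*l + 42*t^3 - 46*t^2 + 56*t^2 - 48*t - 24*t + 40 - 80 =l^2*(-6*t - 4) + l*(36*t^2 - 42*t - 44) + 42*t^3 + 10*t^2 - 72*t - 40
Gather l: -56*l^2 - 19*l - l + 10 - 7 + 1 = -56*l^2 - 20*l + 4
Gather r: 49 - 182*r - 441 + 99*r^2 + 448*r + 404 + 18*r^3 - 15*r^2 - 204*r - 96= 18*r^3 + 84*r^2 + 62*r - 84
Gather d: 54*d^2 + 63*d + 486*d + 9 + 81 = 54*d^2 + 549*d + 90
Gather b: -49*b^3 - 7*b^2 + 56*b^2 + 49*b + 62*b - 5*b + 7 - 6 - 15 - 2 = -49*b^3 + 49*b^2 + 106*b - 16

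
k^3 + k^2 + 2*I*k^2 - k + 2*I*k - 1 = (k + 1)*(k + I)^2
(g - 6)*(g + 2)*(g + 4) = g^3 - 28*g - 48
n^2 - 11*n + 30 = (n - 6)*(n - 5)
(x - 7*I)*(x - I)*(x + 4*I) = x^3 - 4*I*x^2 + 25*x - 28*I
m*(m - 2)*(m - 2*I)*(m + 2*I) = m^4 - 2*m^3 + 4*m^2 - 8*m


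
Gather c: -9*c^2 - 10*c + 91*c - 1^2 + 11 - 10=-9*c^2 + 81*c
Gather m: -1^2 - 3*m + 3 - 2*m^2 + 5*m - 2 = -2*m^2 + 2*m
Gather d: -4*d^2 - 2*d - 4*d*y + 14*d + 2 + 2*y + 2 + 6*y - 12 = -4*d^2 + d*(12 - 4*y) + 8*y - 8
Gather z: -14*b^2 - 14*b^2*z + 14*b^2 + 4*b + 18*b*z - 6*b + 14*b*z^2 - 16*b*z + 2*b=14*b*z^2 + z*(-14*b^2 + 2*b)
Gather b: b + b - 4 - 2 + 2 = 2*b - 4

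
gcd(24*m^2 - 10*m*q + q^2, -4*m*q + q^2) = -4*m + q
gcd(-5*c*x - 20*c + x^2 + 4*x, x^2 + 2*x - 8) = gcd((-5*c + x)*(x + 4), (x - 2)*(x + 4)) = x + 4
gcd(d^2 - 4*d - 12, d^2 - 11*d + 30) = d - 6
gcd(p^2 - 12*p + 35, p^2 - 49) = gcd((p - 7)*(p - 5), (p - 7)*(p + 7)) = p - 7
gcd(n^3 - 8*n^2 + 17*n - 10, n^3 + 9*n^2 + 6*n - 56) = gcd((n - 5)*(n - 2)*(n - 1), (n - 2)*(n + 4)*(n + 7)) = n - 2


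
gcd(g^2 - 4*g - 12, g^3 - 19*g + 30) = 1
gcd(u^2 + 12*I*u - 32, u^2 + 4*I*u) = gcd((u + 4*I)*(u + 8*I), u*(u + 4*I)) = u + 4*I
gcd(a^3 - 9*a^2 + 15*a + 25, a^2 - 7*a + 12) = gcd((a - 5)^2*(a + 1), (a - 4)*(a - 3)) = 1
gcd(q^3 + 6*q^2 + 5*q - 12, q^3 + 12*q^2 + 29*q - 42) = q - 1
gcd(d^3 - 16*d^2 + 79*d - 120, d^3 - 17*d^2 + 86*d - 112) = d - 8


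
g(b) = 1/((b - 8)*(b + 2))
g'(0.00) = 0.02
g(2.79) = -0.04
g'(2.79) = 0.00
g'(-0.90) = 0.08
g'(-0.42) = 0.04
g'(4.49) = -0.01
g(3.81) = -0.04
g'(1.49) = 0.01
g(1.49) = -0.04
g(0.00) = -0.06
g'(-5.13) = 0.01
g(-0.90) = -0.10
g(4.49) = -0.04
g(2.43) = -0.04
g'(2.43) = 0.00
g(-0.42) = -0.08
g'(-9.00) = 0.00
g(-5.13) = 0.02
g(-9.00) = 0.01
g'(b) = -1/((b - 8)*(b + 2)^2) - 1/((b - 8)^2*(b + 2))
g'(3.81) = -0.00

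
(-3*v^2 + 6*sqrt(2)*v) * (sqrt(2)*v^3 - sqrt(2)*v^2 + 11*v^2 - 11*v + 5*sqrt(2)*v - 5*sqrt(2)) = -3*sqrt(2)*v^5 - 21*v^4 + 3*sqrt(2)*v^4 + 21*v^3 + 51*sqrt(2)*v^3 - 51*sqrt(2)*v^2 + 60*v^2 - 60*v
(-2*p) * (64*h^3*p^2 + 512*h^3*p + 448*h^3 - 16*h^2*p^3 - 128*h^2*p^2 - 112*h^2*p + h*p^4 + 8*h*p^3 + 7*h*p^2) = -128*h^3*p^3 - 1024*h^3*p^2 - 896*h^3*p + 32*h^2*p^4 + 256*h^2*p^3 + 224*h^2*p^2 - 2*h*p^5 - 16*h*p^4 - 14*h*p^3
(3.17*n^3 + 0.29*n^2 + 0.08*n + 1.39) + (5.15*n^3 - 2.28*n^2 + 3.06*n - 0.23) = 8.32*n^3 - 1.99*n^2 + 3.14*n + 1.16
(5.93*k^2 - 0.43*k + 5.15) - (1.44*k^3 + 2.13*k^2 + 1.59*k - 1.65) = -1.44*k^3 + 3.8*k^2 - 2.02*k + 6.8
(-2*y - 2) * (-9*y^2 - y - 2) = 18*y^3 + 20*y^2 + 6*y + 4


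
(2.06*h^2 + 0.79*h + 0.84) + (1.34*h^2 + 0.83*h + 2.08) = 3.4*h^2 + 1.62*h + 2.92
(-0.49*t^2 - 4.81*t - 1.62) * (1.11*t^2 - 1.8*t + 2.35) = -0.5439*t^4 - 4.4571*t^3 + 5.7083*t^2 - 8.3875*t - 3.807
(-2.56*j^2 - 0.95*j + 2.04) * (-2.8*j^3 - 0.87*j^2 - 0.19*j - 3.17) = 7.168*j^5 + 4.8872*j^4 - 4.3991*j^3 + 6.5209*j^2 + 2.6239*j - 6.4668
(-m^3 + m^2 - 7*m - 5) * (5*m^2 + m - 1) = -5*m^5 + 4*m^4 - 33*m^3 - 33*m^2 + 2*m + 5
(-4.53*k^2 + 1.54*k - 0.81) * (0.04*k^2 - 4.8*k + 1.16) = -0.1812*k^4 + 21.8056*k^3 - 12.6792*k^2 + 5.6744*k - 0.9396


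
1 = 1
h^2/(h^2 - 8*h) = h/(h - 8)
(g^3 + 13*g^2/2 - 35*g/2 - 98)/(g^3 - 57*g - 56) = (g^2 - g/2 - 14)/(g^2 - 7*g - 8)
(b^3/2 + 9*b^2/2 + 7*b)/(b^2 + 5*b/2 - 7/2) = b*(b^2 + 9*b + 14)/(2*b^2 + 5*b - 7)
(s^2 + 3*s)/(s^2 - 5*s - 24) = s/(s - 8)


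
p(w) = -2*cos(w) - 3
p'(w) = 2*sin(w)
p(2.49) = -1.41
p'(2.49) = 1.21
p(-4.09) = -1.83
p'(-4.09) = 1.62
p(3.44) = -1.09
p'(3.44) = -0.59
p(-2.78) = -1.13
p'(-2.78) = -0.71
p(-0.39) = -4.85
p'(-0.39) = -0.76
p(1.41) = -3.32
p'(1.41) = 1.97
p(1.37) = -3.40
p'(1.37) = 1.96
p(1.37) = -3.40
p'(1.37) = 1.96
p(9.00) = -1.18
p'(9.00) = 0.82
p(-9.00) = -1.18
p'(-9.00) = -0.82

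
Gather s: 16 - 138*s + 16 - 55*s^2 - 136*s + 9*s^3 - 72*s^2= 9*s^3 - 127*s^2 - 274*s + 32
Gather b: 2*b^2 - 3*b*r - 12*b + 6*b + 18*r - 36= 2*b^2 + b*(-3*r - 6) + 18*r - 36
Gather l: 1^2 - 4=-3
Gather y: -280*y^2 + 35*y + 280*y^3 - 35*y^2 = 280*y^3 - 315*y^2 + 35*y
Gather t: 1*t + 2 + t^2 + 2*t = t^2 + 3*t + 2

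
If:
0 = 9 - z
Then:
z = 9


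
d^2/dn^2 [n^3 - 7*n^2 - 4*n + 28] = 6*n - 14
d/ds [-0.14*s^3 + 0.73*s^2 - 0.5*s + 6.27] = -0.42*s^2 + 1.46*s - 0.5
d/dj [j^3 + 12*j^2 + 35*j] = 3*j^2 + 24*j + 35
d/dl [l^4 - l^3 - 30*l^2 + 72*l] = 4*l^3 - 3*l^2 - 60*l + 72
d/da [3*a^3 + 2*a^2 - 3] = a*(9*a + 4)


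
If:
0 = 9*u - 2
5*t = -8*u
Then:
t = -16/45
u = 2/9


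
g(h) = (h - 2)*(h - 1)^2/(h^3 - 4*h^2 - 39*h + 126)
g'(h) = (h - 2)*(h - 1)^2*(-3*h^2 + 8*h + 39)/(h^3 - 4*h^2 - 39*h + 126)^2 + (h - 2)*(2*h - 2)/(h^3 - 4*h^2 - 39*h + 126) + (h - 1)^2/(h^3 - 4*h^2 - 39*h + 126) = 8*(-11*h^3 + 70*h^2 - 128*h + 69)/(h^6 - 8*h^5 - 62*h^4 + 564*h^3 + 513*h^2 - 9828*h + 15876)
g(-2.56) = -0.32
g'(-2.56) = 0.25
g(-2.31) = -0.26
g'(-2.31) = 0.21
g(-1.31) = -0.11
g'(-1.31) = 0.11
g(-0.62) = -0.05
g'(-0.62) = 0.06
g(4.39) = -0.73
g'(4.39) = -0.42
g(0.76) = -0.00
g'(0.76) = 0.01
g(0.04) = -0.01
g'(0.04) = 0.03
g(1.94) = -0.00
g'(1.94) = 0.02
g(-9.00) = 1.91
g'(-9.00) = 0.36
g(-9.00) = 1.91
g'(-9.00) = 0.36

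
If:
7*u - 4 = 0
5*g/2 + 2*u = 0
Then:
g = -16/35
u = 4/7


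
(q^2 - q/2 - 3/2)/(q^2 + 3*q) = (2*q^2 - q - 3)/(2*q*(q + 3))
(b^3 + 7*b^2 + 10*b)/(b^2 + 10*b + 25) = b*(b + 2)/(b + 5)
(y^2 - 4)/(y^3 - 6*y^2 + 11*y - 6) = (y + 2)/(y^2 - 4*y + 3)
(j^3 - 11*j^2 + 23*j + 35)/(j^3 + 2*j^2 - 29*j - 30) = (j - 7)/(j + 6)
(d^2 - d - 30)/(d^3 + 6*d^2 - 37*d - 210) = 1/(d + 7)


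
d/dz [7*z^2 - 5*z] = 14*z - 5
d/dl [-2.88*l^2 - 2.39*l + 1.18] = -5.76*l - 2.39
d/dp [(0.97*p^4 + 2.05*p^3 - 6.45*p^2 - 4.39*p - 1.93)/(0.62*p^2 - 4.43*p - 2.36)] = (1.2028*p^5 - 11.6203*p^4 - 27.3198*p^3 + 16.7813*p^2 + 32.8372*p + 1.8105)/(0.3844*p^4 - 5.4932*p^3 + 16.6985*p^2 + 20.9096*p + 5.5696)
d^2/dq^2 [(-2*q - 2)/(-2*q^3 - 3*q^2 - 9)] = 12*(12*q^2*(q + 1)^3 - (2*q^2 + 2*q + (q + 1)*(2*q + 1))*(2*q^3 + 3*q^2 + 9))/(2*q^3 + 3*q^2 + 9)^3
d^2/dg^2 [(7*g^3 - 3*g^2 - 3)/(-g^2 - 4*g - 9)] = 2*(-61*g^3 - 828*g^2 - 1665*g + 264)/(g^6 + 12*g^5 + 75*g^4 + 280*g^3 + 675*g^2 + 972*g + 729)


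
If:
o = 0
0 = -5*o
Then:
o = 0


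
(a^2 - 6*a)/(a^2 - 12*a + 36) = a/(a - 6)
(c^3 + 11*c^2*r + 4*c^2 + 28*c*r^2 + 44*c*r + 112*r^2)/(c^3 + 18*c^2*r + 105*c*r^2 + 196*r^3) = (c + 4)/(c + 7*r)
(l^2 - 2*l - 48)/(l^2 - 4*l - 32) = (l + 6)/(l + 4)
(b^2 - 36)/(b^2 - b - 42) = (b - 6)/(b - 7)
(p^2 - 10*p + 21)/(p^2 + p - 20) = (p^2 - 10*p + 21)/(p^2 + p - 20)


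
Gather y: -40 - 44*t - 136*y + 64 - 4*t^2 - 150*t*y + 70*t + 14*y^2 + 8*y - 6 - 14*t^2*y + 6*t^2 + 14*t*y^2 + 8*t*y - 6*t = 2*t^2 + 20*t + y^2*(14*t + 14) + y*(-14*t^2 - 142*t - 128) + 18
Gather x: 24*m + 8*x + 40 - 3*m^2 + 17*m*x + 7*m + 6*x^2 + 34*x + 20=-3*m^2 + 31*m + 6*x^2 + x*(17*m + 42) + 60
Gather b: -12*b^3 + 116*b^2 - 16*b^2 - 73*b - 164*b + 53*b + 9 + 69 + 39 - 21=-12*b^3 + 100*b^2 - 184*b + 96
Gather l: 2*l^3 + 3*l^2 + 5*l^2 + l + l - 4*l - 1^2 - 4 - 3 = 2*l^3 + 8*l^2 - 2*l - 8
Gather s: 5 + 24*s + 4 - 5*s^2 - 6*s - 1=-5*s^2 + 18*s + 8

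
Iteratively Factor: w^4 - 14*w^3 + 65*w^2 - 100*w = (w - 5)*(w^3 - 9*w^2 + 20*w) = (w - 5)*(w - 4)*(w^2 - 5*w) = (w - 5)^2*(w - 4)*(w)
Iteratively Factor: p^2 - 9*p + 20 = (p - 5)*(p - 4)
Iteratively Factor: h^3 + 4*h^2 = (h)*(h^2 + 4*h) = h*(h + 4)*(h)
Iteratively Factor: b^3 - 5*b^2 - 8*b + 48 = (b - 4)*(b^2 - b - 12) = (b - 4)*(b + 3)*(b - 4)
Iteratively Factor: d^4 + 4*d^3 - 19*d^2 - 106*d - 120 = (d + 2)*(d^3 + 2*d^2 - 23*d - 60) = (d - 5)*(d + 2)*(d^2 + 7*d + 12) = (d - 5)*(d + 2)*(d + 3)*(d + 4)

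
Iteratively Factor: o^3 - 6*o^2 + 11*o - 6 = (o - 3)*(o^2 - 3*o + 2) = (o - 3)*(o - 1)*(o - 2)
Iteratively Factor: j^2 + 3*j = (j)*(j + 3)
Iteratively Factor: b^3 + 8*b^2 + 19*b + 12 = (b + 1)*(b^2 + 7*b + 12) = (b + 1)*(b + 4)*(b + 3)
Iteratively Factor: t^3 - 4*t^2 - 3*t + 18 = (t - 3)*(t^2 - t - 6) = (t - 3)*(t + 2)*(t - 3)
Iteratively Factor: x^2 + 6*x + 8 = (x + 2)*(x + 4)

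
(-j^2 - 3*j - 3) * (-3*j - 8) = 3*j^3 + 17*j^2 + 33*j + 24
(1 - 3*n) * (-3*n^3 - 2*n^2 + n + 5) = 9*n^4 + 3*n^3 - 5*n^2 - 14*n + 5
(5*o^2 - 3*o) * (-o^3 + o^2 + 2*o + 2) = -5*o^5 + 8*o^4 + 7*o^3 + 4*o^2 - 6*o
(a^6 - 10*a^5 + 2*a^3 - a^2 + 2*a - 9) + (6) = a^6 - 10*a^5 + 2*a^3 - a^2 + 2*a - 3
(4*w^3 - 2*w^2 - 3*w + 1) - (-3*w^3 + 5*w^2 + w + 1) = 7*w^3 - 7*w^2 - 4*w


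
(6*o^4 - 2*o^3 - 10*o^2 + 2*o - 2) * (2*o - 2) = 12*o^5 - 16*o^4 - 16*o^3 + 24*o^2 - 8*o + 4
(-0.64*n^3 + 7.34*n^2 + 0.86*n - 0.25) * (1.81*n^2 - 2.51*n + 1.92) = -1.1584*n^5 + 14.8918*n^4 - 18.0956*n^3 + 11.4817*n^2 + 2.2787*n - 0.48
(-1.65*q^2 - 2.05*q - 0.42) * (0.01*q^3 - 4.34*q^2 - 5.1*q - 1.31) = -0.0165*q^5 + 7.1405*q^4 + 17.3078*q^3 + 14.4393*q^2 + 4.8275*q + 0.5502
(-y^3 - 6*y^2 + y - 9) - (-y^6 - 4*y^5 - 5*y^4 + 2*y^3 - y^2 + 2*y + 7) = y^6 + 4*y^5 + 5*y^4 - 3*y^3 - 5*y^2 - y - 16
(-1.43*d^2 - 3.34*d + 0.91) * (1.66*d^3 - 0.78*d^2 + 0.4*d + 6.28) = -2.3738*d^5 - 4.429*d^4 + 3.5438*d^3 - 11.0262*d^2 - 20.6112*d + 5.7148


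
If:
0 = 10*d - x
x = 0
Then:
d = 0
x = 0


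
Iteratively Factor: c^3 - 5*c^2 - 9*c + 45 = (c - 5)*(c^2 - 9) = (c - 5)*(c + 3)*(c - 3)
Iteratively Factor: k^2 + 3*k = (k)*(k + 3)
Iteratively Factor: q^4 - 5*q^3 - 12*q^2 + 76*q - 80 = (q - 5)*(q^3 - 12*q + 16) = (q - 5)*(q - 2)*(q^2 + 2*q - 8) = (q - 5)*(q - 2)^2*(q + 4)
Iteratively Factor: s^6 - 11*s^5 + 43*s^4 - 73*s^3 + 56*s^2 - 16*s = (s - 1)*(s^5 - 10*s^4 + 33*s^3 - 40*s^2 + 16*s) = s*(s - 1)*(s^4 - 10*s^3 + 33*s^2 - 40*s + 16) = s*(s - 4)*(s - 1)*(s^3 - 6*s^2 + 9*s - 4) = s*(s - 4)*(s - 1)^2*(s^2 - 5*s + 4) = s*(s - 4)^2*(s - 1)^2*(s - 1)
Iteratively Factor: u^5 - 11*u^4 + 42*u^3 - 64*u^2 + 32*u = (u - 2)*(u^4 - 9*u^3 + 24*u^2 - 16*u) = u*(u - 2)*(u^3 - 9*u^2 + 24*u - 16) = u*(u - 4)*(u - 2)*(u^2 - 5*u + 4) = u*(u - 4)^2*(u - 2)*(u - 1)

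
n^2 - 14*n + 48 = (n - 8)*(n - 6)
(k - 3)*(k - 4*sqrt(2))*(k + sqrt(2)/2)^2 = k^4 - 3*sqrt(2)*k^3 - 3*k^3 - 15*k^2/2 + 9*sqrt(2)*k^2 - 2*sqrt(2)*k + 45*k/2 + 6*sqrt(2)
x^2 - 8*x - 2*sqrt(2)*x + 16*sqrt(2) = (x - 8)*(x - 2*sqrt(2))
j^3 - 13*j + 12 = (j - 3)*(j - 1)*(j + 4)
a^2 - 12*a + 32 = (a - 8)*(a - 4)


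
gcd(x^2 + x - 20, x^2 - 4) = 1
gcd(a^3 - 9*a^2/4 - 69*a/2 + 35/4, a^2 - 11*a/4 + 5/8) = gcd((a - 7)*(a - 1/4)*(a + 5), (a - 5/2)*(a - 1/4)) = a - 1/4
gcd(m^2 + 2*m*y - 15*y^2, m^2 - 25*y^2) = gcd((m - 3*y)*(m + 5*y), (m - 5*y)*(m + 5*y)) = m + 5*y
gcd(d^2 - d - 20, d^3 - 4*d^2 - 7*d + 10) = d - 5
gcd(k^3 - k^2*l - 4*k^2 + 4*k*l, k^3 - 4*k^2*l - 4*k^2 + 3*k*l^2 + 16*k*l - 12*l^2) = k^2 - k*l - 4*k + 4*l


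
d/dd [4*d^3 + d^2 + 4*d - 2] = 12*d^2 + 2*d + 4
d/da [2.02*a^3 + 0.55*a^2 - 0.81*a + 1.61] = 6.06*a^2 + 1.1*a - 0.81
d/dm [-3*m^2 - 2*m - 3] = -6*m - 2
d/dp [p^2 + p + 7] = 2*p + 1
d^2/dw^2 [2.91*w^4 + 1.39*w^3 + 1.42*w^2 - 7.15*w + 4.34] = 34.92*w^2 + 8.34*w + 2.84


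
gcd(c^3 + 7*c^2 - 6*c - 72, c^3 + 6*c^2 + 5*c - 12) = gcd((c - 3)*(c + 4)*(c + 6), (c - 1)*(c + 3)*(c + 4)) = c + 4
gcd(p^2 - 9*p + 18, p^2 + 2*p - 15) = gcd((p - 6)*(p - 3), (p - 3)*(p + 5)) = p - 3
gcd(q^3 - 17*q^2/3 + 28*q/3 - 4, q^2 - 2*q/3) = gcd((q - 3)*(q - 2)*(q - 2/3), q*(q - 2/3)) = q - 2/3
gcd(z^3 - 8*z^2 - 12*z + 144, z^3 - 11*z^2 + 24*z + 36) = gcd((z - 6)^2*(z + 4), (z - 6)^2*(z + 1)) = z^2 - 12*z + 36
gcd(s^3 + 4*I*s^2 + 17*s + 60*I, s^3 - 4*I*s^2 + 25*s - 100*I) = s^2 + I*s + 20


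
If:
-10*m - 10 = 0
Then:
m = -1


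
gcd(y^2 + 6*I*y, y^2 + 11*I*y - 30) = y + 6*I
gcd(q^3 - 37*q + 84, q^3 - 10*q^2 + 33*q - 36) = q^2 - 7*q + 12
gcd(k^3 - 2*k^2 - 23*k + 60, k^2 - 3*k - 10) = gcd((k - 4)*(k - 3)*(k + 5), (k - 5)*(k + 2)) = 1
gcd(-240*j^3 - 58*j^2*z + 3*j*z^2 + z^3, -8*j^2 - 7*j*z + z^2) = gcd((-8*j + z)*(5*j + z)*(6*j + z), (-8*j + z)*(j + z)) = -8*j + z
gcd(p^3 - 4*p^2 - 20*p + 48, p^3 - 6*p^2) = p - 6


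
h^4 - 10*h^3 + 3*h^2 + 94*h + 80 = (h - 8)*(h - 5)*(h + 1)*(h + 2)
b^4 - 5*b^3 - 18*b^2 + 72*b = b*(b - 6)*(b - 3)*(b + 4)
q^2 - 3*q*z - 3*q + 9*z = (q - 3)*(q - 3*z)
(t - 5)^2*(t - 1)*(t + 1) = t^4 - 10*t^3 + 24*t^2 + 10*t - 25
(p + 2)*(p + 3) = p^2 + 5*p + 6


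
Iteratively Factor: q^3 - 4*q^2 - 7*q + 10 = (q + 2)*(q^2 - 6*q + 5) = (q - 1)*(q + 2)*(q - 5)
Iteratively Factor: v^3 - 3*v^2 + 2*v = (v - 1)*(v^2 - 2*v) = (v - 2)*(v - 1)*(v)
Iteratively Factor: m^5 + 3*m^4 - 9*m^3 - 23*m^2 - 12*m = (m - 3)*(m^4 + 6*m^3 + 9*m^2 + 4*m) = (m - 3)*(m + 1)*(m^3 + 5*m^2 + 4*m) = m*(m - 3)*(m + 1)*(m^2 + 5*m + 4) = m*(m - 3)*(m + 1)*(m + 4)*(m + 1)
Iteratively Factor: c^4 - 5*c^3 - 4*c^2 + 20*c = (c + 2)*(c^3 - 7*c^2 + 10*c) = (c - 5)*(c + 2)*(c^2 - 2*c) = (c - 5)*(c - 2)*(c + 2)*(c)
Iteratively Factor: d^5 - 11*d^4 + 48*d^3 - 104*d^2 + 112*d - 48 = (d - 2)*(d^4 - 9*d^3 + 30*d^2 - 44*d + 24) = (d - 2)^2*(d^3 - 7*d^2 + 16*d - 12) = (d - 2)^3*(d^2 - 5*d + 6) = (d - 3)*(d - 2)^3*(d - 2)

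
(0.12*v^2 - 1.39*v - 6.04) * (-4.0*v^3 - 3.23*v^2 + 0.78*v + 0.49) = -0.48*v^5 + 5.1724*v^4 + 28.7433*v^3 + 18.4838*v^2 - 5.3923*v - 2.9596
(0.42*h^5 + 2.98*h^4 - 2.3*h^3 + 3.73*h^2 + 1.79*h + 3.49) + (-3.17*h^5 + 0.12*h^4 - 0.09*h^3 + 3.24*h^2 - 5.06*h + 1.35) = -2.75*h^5 + 3.1*h^4 - 2.39*h^3 + 6.97*h^2 - 3.27*h + 4.84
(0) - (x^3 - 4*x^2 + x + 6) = -x^3 + 4*x^2 - x - 6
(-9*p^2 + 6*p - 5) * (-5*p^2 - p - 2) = 45*p^4 - 21*p^3 + 37*p^2 - 7*p + 10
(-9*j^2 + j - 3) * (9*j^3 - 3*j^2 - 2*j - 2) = -81*j^5 + 36*j^4 - 12*j^3 + 25*j^2 + 4*j + 6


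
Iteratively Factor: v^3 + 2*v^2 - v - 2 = (v + 2)*(v^2 - 1) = (v - 1)*(v + 2)*(v + 1)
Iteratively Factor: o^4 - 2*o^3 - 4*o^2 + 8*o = (o - 2)*(o^3 - 4*o) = o*(o - 2)*(o^2 - 4) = o*(o - 2)^2*(o + 2)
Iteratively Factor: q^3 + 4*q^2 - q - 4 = (q - 1)*(q^2 + 5*q + 4) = (q - 1)*(q + 1)*(q + 4)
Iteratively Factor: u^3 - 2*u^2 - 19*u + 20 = (u - 5)*(u^2 + 3*u - 4) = (u - 5)*(u - 1)*(u + 4)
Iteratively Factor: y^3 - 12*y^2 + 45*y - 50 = (y - 2)*(y^2 - 10*y + 25) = (y - 5)*(y - 2)*(y - 5)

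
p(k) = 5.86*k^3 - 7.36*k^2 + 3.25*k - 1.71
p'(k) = 17.58*k^2 - 14.72*k + 3.25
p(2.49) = 51.22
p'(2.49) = 75.59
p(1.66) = 10.21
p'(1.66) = 27.26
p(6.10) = 1074.36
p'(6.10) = 567.61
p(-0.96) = -16.80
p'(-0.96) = 33.58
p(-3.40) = -328.16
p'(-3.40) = 256.52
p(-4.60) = -742.79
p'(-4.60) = 442.95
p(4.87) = 516.40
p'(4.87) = 348.51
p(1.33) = 3.38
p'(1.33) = 14.77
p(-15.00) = -21483.96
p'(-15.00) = 4179.55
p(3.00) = 100.02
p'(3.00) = 117.31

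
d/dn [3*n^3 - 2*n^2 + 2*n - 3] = 9*n^2 - 4*n + 2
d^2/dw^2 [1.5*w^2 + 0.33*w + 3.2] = 3.00000000000000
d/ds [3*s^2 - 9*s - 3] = 6*s - 9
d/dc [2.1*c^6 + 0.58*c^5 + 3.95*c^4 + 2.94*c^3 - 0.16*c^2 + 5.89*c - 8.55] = 12.6*c^5 + 2.9*c^4 + 15.8*c^3 + 8.82*c^2 - 0.32*c + 5.89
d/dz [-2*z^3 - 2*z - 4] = -6*z^2 - 2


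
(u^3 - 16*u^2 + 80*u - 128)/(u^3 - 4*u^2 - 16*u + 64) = (u - 8)/(u + 4)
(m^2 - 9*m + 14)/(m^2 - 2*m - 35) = (m - 2)/(m + 5)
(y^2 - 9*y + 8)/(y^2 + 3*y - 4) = (y - 8)/(y + 4)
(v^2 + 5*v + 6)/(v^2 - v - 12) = (v + 2)/(v - 4)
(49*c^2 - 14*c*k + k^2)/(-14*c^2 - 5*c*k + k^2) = (-7*c + k)/(2*c + k)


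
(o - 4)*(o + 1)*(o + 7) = o^3 + 4*o^2 - 25*o - 28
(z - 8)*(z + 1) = z^2 - 7*z - 8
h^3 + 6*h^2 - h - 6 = (h - 1)*(h + 1)*(h + 6)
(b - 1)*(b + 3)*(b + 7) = b^3 + 9*b^2 + 11*b - 21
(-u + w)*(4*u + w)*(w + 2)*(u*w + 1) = -4*u^3*w^2 - 8*u^3*w + 3*u^2*w^3 + 6*u^2*w^2 - 4*u^2*w - 8*u^2 + u*w^4 + 2*u*w^3 + 3*u*w^2 + 6*u*w + w^3 + 2*w^2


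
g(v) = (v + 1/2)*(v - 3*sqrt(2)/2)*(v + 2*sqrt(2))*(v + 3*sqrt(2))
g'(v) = (v + 1/2)*(v - 3*sqrt(2)/2)*(v + 2*sqrt(2)) + (v + 1/2)*(v - 3*sqrt(2)/2)*(v + 3*sqrt(2)) + (v + 1/2)*(v + 2*sqrt(2))*(v + 3*sqrt(2)) + (v - 3*sqrt(2)/2)*(v + 2*sqrt(2))*(v + 3*sqrt(2)) = 4*v^3 + 3*v^2/2 + 21*sqrt(2)*v^2/2 - 6*v + 7*sqrt(2)*v/2 - 18*sqrt(2) - 3/2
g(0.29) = -20.45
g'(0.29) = -25.79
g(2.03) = -7.04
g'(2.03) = 71.75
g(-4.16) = -2.53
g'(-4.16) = -27.62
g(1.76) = -22.49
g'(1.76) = 43.65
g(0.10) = -15.42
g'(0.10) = -26.89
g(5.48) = 1622.46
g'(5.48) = 1116.53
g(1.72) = -24.16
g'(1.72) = 39.96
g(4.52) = 775.36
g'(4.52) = 671.70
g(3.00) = 129.82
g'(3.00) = 225.04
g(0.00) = -12.73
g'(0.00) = -26.96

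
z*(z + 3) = z^2 + 3*z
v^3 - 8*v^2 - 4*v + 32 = (v - 8)*(v - 2)*(v + 2)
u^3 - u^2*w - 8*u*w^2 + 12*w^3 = (u - 2*w)^2*(u + 3*w)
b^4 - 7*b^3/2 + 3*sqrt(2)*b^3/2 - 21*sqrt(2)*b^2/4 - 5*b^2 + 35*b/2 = b*(b - 7/2)*(b - sqrt(2))*(b + 5*sqrt(2)/2)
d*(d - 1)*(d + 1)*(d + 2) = d^4 + 2*d^3 - d^2 - 2*d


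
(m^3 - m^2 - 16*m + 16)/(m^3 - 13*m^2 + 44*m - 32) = (m + 4)/(m - 8)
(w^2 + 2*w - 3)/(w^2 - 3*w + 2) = (w + 3)/(w - 2)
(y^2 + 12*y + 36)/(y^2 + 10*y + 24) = (y + 6)/(y + 4)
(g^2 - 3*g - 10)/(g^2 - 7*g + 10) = (g + 2)/(g - 2)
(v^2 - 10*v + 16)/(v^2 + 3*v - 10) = (v - 8)/(v + 5)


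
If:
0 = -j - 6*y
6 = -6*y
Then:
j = 6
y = -1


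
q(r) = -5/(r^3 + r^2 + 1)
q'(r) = -5*(-3*r^2 - 2*r)/(r^3 + r^2 + 1)^2 = 5*r*(3*r + 2)/(r^3 + r^2 + 1)^2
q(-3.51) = 0.17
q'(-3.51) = 0.17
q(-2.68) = 0.45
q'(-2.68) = 0.66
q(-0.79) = -4.42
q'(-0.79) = 1.14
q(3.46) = -0.09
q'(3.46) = 0.07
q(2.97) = -0.14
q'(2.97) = 0.12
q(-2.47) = 0.63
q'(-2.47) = 1.05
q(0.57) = -3.31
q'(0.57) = 4.64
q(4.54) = -0.04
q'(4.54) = 0.03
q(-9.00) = 0.01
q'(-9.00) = 0.00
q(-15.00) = 0.00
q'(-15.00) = 0.00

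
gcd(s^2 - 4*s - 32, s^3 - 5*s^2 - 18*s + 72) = s + 4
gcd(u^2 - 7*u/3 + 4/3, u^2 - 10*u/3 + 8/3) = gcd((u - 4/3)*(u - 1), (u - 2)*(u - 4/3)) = u - 4/3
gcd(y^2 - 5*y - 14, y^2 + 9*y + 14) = y + 2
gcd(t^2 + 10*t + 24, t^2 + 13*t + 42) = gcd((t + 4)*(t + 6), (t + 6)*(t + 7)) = t + 6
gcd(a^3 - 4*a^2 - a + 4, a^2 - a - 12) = a - 4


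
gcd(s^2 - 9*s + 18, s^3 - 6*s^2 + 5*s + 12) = s - 3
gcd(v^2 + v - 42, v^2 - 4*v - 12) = v - 6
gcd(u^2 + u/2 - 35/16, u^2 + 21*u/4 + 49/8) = u + 7/4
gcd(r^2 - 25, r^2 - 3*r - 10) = r - 5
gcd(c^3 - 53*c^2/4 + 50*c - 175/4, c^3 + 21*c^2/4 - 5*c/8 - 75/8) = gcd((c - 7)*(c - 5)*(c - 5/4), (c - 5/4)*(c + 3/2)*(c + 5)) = c - 5/4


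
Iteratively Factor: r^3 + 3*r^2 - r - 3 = (r + 3)*(r^2 - 1) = (r - 1)*(r + 3)*(r + 1)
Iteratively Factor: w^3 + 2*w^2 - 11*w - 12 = (w - 3)*(w^2 + 5*w + 4) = (w - 3)*(w + 4)*(w + 1)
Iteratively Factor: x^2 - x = (x - 1)*(x)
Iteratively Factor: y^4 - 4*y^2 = (y)*(y^3 - 4*y) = y*(y - 2)*(y^2 + 2*y) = y*(y - 2)*(y + 2)*(y)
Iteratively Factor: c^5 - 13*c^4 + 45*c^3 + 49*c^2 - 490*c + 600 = (c + 3)*(c^4 - 16*c^3 + 93*c^2 - 230*c + 200) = (c - 2)*(c + 3)*(c^3 - 14*c^2 + 65*c - 100) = (c - 5)*(c - 2)*(c + 3)*(c^2 - 9*c + 20) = (c - 5)^2*(c - 2)*(c + 3)*(c - 4)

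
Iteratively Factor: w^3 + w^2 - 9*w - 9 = (w - 3)*(w^2 + 4*w + 3) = (w - 3)*(w + 1)*(w + 3)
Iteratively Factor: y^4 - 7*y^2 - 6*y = (y + 2)*(y^3 - 2*y^2 - 3*y) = (y - 3)*(y + 2)*(y^2 + y) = y*(y - 3)*(y + 2)*(y + 1)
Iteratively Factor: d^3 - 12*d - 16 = (d - 4)*(d^2 + 4*d + 4) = (d - 4)*(d + 2)*(d + 2)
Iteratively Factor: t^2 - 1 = (t + 1)*(t - 1)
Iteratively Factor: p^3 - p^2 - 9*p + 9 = (p - 1)*(p^2 - 9) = (p - 3)*(p - 1)*(p + 3)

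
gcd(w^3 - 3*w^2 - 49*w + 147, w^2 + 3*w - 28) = w + 7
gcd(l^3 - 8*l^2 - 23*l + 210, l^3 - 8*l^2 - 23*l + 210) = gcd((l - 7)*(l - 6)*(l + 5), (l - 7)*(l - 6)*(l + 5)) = l^3 - 8*l^2 - 23*l + 210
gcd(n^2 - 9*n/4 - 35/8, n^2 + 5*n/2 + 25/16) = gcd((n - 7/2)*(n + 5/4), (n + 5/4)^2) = n + 5/4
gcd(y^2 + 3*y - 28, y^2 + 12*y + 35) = y + 7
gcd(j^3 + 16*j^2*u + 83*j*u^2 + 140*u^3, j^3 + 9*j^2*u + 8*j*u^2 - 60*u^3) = j + 5*u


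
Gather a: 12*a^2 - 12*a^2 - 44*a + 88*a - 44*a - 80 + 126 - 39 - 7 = 0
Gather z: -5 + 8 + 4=7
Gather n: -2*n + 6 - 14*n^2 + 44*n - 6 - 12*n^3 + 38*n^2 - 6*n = -12*n^3 + 24*n^2 + 36*n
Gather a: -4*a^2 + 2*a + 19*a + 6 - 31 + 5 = -4*a^2 + 21*a - 20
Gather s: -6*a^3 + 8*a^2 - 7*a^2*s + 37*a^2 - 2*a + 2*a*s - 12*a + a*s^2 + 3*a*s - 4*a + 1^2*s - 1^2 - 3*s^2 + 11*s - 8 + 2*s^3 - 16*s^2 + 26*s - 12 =-6*a^3 + 45*a^2 - 18*a + 2*s^3 + s^2*(a - 19) + s*(-7*a^2 + 5*a + 38) - 21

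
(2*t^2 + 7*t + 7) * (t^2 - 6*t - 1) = 2*t^4 - 5*t^3 - 37*t^2 - 49*t - 7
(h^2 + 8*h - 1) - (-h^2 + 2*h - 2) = 2*h^2 + 6*h + 1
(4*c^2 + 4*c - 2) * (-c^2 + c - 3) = -4*c^4 - 6*c^2 - 14*c + 6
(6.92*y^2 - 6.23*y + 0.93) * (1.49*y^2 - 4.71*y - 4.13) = 10.3108*y^4 - 41.8759*y^3 + 2.1494*y^2 + 21.3496*y - 3.8409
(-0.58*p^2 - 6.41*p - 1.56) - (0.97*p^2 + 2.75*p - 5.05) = -1.55*p^2 - 9.16*p + 3.49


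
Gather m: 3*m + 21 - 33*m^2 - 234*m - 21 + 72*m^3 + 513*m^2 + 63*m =72*m^3 + 480*m^2 - 168*m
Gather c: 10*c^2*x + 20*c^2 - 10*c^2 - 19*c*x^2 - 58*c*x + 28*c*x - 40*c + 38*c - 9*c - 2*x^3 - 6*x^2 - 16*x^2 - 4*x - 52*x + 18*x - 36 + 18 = c^2*(10*x + 10) + c*(-19*x^2 - 30*x - 11) - 2*x^3 - 22*x^2 - 38*x - 18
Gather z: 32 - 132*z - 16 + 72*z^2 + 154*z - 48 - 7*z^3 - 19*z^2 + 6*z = -7*z^3 + 53*z^2 + 28*z - 32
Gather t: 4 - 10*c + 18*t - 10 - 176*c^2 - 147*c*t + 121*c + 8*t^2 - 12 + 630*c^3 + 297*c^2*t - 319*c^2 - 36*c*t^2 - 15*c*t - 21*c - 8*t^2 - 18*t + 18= 630*c^3 - 495*c^2 - 36*c*t^2 + 90*c + t*(297*c^2 - 162*c)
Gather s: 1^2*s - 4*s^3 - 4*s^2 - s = -4*s^3 - 4*s^2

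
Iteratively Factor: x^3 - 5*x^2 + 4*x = (x)*(x^2 - 5*x + 4) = x*(x - 4)*(x - 1)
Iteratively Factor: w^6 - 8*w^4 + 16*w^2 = (w - 2)*(w^5 + 2*w^4 - 4*w^3 - 8*w^2) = (w - 2)^2*(w^4 + 4*w^3 + 4*w^2) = (w - 2)^2*(w + 2)*(w^3 + 2*w^2) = w*(w - 2)^2*(w + 2)*(w^2 + 2*w) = w^2*(w - 2)^2*(w + 2)*(w + 2)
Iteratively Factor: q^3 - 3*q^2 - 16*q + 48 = (q - 3)*(q^2 - 16) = (q - 4)*(q - 3)*(q + 4)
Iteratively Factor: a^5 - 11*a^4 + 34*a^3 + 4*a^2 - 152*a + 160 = (a - 2)*(a^4 - 9*a^3 + 16*a^2 + 36*a - 80) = (a - 2)^2*(a^3 - 7*a^2 + 2*a + 40) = (a - 5)*(a - 2)^2*(a^2 - 2*a - 8) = (a - 5)*(a - 4)*(a - 2)^2*(a + 2)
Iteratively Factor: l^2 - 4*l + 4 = (l - 2)*(l - 2)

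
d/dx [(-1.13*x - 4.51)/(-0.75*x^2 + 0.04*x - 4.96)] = (-0.8475*x^2 - 6.765*x + 5.7852)/(0.5625*x^4 - 0.06*x^3 + 7.4416*x^2 - 0.3968*x + 24.6016)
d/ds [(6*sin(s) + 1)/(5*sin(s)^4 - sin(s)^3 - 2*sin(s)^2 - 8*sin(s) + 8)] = (-90*sin(s)^4 - 8*sin(s)^3 + 15*sin(s)^2 + 4*sin(s) + 56)*cos(s)/(-5*sin(s)^4 + sin(s)^3 + 2*sin(s)^2 + 8*sin(s) - 8)^2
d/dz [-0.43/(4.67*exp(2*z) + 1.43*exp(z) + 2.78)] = (4.0162*exp(z) + 0.6149)*exp(z)/(4.67*exp(2*z) + 1.43*exp(z) + 2.78)^2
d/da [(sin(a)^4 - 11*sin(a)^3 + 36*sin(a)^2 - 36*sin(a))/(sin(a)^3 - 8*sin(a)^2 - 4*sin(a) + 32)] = (sin(a)^4 - 12*sin(a)^3 - 12*sin(a)^2 + 288*sin(a) - 288)*cos(a)/((sin(a) - 8)^2*(sin(a) + 2)^2)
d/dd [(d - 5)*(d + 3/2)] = 2*d - 7/2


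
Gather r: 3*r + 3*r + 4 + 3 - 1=6*r + 6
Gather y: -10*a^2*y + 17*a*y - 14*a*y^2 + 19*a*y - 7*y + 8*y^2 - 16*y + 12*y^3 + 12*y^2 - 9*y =12*y^3 + y^2*(20 - 14*a) + y*(-10*a^2 + 36*a - 32)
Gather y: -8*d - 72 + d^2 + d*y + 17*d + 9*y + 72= d^2 + 9*d + y*(d + 9)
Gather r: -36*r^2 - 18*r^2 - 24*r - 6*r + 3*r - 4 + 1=-54*r^2 - 27*r - 3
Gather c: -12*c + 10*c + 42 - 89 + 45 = -2*c - 2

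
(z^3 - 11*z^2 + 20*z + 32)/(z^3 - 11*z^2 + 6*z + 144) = (z^2 - 3*z - 4)/(z^2 - 3*z - 18)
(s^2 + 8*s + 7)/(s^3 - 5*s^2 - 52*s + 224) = (s + 1)/(s^2 - 12*s + 32)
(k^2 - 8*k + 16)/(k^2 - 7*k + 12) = (k - 4)/(k - 3)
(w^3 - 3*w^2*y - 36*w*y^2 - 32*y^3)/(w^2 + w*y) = w - 4*y - 32*y^2/w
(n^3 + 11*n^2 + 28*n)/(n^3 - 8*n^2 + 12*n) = (n^2 + 11*n + 28)/(n^2 - 8*n + 12)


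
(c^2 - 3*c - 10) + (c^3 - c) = c^3 + c^2 - 4*c - 10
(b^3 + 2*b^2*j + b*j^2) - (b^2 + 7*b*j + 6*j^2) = b^3 + 2*b^2*j - b^2 + b*j^2 - 7*b*j - 6*j^2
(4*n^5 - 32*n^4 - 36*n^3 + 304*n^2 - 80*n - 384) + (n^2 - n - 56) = 4*n^5 - 32*n^4 - 36*n^3 + 305*n^2 - 81*n - 440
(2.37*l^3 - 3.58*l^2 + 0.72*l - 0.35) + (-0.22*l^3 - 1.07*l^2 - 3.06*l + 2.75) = 2.15*l^3 - 4.65*l^2 - 2.34*l + 2.4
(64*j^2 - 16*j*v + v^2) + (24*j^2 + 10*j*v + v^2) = 88*j^2 - 6*j*v + 2*v^2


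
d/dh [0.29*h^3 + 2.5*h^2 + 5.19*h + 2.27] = 0.87*h^2 + 5.0*h + 5.19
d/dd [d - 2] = 1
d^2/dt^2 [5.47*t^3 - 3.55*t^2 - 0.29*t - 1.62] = 32.82*t - 7.1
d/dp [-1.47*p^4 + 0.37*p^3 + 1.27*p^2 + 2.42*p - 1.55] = -5.88*p^3 + 1.11*p^2 + 2.54*p + 2.42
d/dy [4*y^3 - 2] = 12*y^2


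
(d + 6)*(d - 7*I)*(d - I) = d^3 + 6*d^2 - 8*I*d^2 - 7*d - 48*I*d - 42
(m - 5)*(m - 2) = m^2 - 7*m + 10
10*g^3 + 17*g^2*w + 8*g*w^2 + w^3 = (g + w)*(2*g + w)*(5*g + w)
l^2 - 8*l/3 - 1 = (l - 3)*(l + 1/3)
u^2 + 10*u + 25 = (u + 5)^2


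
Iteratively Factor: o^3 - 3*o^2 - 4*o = (o)*(o^2 - 3*o - 4) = o*(o - 4)*(o + 1)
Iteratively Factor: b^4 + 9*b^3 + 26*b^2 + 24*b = (b + 3)*(b^3 + 6*b^2 + 8*b) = (b + 2)*(b + 3)*(b^2 + 4*b) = (b + 2)*(b + 3)*(b + 4)*(b)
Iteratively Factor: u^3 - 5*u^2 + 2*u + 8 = (u - 4)*(u^2 - u - 2) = (u - 4)*(u - 2)*(u + 1)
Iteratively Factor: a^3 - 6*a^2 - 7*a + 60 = (a - 5)*(a^2 - a - 12) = (a - 5)*(a + 3)*(a - 4)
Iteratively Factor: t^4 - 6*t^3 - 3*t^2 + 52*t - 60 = (t - 2)*(t^3 - 4*t^2 - 11*t + 30) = (t - 2)^2*(t^2 - 2*t - 15) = (t - 5)*(t - 2)^2*(t + 3)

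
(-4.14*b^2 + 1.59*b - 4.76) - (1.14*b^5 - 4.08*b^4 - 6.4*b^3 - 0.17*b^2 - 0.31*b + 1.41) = -1.14*b^5 + 4.08*b^4 + 6.4*b^3 - 3.97*b^2 + 1.9*b - 6.17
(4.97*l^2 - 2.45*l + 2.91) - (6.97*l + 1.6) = 4.97*l^2 - 9.42*l + 1.31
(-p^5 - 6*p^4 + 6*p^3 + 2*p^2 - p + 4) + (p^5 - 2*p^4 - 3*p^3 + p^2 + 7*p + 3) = -8*p^4 + 3*p^3 + 3*p^2 + 6*p + 7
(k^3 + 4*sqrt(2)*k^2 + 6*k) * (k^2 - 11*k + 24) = k^5 - 11*k^4 + 4*sqrt(2)*k^4 - 44*sqrt(2)*k^3 + 30*k^3 - 66*k^2 + 96*sqrt(2)*k^2 + 144*k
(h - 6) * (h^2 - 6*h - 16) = h^3 - 12*h^2 + 20*h + 96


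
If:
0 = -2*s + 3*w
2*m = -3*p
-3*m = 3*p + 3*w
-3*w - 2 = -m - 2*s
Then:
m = 2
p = -4/3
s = -1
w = -2/3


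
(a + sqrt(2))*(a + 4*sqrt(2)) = a^2 + 5*sqrt(2)*a + 8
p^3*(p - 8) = p^4 - 8*p^3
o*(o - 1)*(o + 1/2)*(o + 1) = o^4 + o^3/2 - o^2 - o/2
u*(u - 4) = u^2 - 4*u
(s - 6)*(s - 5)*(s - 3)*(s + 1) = s^4 - 13*s^3 + 49*s^2 - 27*s - 90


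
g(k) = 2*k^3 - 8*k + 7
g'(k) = 6*k^2 - 8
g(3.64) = 74.34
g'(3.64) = 71.50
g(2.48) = 17.67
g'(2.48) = 28.90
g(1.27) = 0.94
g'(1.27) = 1.68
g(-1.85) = 9.14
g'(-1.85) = 12.54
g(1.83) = 4.62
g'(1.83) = 12.09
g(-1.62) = 11.46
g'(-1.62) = 7.75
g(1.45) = 1.50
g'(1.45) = 4.62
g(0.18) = 5.57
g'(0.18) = -7.81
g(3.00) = 37.00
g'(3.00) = 46.00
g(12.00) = 3367.00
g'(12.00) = 856.00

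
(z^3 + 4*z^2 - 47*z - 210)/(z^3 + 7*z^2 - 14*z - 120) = (z - 7)/(z - 4)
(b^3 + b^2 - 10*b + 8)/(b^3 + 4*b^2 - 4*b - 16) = (b - 1)/(b + 2)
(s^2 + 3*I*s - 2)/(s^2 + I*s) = (s + 2*I)/s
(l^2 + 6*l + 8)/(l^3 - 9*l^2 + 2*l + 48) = (l + 4)/(l^2 - 11*l + 24)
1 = 1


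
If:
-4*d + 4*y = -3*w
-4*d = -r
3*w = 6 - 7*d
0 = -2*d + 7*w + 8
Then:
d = 6/5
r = 24/5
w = -4/5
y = 9/5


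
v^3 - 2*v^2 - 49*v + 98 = (v - 7)*(v - 2)*(v + 7)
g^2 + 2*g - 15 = (g - 3)*(g + 5)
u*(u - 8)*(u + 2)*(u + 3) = u^4 - 3*u^3 - 34*u^2 - 48*u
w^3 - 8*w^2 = w^2*(w - 8)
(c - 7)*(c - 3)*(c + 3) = c^3 - 7*c^2 - 9*c + 63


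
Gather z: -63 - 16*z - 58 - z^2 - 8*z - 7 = -z^2 - 24*z - 128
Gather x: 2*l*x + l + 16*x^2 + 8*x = l + 16*x^2 + x*(2*l + 8)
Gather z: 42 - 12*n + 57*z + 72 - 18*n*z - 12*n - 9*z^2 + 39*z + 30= -24*n - 9*z^2 + z*(96 - 18*n) + 144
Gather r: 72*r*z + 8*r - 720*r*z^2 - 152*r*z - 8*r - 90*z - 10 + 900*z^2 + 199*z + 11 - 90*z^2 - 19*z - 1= r*(-720*z^2 - 80*z) + 810*z^2 + 90*z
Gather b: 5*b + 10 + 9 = 5*b + 19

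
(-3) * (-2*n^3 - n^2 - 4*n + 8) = 6*n^3 + 3*n^2 + 12*n - 24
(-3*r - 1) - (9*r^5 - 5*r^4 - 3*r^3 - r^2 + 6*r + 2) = -9*r^5 + 5*r^4 + 3*r^3 + r^2 - 9*r - 3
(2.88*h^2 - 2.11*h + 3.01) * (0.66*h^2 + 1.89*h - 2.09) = 1.9008*h^4 + 4.0506*h^3 - 8.0205*h^2 + 10.0988*h - 6.2909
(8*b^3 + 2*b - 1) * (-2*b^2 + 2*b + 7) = -16*b^5 + 16*b^4 + 52*b^3 + 6*b^2 + 12*b - 7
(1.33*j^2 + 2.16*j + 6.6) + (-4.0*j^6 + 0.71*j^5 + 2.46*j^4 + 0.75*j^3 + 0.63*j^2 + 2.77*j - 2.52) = -4.0*j^6 + 0.71*j^5 + 2.46*j^4 + 0.75*j^3 + 1.96*j^2 + 4.93*j + 4.08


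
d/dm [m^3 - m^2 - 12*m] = 3*m^2 - 2*m - 12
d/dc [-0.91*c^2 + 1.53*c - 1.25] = 1.53 - 1.82*c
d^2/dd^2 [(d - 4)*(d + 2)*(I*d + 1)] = 6*I*d + 2 - 4*I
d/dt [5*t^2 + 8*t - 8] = 10*t + 8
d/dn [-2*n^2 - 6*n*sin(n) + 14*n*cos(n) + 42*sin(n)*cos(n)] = -14*n*sin(n) - 6*n*cos(n) - 4*n - 6*sin(n) + 14*cos(n) + 42*cos(2*n)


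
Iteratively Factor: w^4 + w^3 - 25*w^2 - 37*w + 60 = (w + 4)*(w^3 - 3*w^2 - 13*w + 15) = (w - 1)*(w + 4)*(w^2 - 2*w - 15) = (w - 1)*(w + 3)*(w + 4)*(w - 5)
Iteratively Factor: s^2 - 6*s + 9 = (s - 3)*(s - 3)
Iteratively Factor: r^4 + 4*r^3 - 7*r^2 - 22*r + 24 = (r + 4)*(r^3 - 7*r + 6) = (r - 1)*(r + 4)*(r^2 + r - 6) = (r - 2)*(r - 1)*(r + 4)*(r + 3)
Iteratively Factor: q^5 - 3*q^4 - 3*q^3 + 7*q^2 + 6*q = (q - 2)*(q^4 - q^3 - 5*q^2 - 3*q) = (q - 2)*(q + 1)*(q^3 - 2*q^2 - 3*q) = (q - 3)*(q - 2)*(q + 1)*(q^2 + q) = q*(q - 3)*(q - 2)*(q + 1)*(q + 1)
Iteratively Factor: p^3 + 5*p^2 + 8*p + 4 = (p + 1)*(p^2 + 4*p + 4) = (p + 1)*(p + 2)*(p + 2)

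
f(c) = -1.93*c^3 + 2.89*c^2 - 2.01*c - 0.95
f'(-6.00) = -245.13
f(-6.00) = 532.03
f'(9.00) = -418.98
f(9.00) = -1191.92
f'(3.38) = -48.62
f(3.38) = -49.25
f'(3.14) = -40.95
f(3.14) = -38.52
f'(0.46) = -0.58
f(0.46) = -1.45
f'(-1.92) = -34.45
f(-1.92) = 27.22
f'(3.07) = -38.84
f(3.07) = -35.73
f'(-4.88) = -168.10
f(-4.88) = 301.98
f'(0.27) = -0.87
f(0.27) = -1.32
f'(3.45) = -50.98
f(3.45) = -52.74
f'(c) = -5.79*c^2 + 5.78*c - 2.01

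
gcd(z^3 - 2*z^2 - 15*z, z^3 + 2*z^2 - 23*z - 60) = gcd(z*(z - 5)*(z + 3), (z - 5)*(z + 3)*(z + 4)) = z^2 - 2*z - 15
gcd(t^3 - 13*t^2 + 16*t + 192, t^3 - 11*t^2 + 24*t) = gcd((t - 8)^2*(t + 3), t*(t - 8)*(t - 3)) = t - 8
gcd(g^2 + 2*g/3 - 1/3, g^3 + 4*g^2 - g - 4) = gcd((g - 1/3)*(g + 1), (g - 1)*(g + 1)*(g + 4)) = g + 1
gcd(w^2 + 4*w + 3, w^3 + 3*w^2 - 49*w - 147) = w + 3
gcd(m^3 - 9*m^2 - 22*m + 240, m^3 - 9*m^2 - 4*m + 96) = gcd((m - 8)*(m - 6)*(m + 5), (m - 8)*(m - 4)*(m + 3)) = m - 8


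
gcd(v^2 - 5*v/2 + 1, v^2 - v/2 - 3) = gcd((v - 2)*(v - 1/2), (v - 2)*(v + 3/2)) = v - 2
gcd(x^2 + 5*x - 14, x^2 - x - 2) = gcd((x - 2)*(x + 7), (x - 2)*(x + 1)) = x - 2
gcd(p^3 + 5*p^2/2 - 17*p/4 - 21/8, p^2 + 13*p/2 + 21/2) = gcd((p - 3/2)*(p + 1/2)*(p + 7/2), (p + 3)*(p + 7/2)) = p + 7/2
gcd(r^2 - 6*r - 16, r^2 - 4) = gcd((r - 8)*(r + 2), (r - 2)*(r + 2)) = r + 2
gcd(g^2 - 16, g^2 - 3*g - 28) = g + 4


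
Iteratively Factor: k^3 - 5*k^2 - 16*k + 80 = (k + 4)*(k^2 - 9*k + 20) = (k - 4)*(k + 4)*(k - 5)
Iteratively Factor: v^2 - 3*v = (v)*(v - 3)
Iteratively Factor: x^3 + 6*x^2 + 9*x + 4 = (x + 1)*(x^2 + 5*x + 4) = (x + 1)^2*(x + 4)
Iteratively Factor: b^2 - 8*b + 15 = (b - 3)*(b - 5)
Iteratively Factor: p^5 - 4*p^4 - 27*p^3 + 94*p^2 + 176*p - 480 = (p - 4)*(p^4 - 27*p^2 - 14*p + 120) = (p - 4)*(p + 4)*(p^3 - 4*p^2 - 11*p + 30) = (p - 5)*(p - 4)*(p + 4)*(p^2 + p - 6) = (p - 5)*(p - 4)*(p + 3)*(p + 4)*(p - 2)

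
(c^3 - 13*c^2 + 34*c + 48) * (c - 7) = c^4 - 20*c^3 + 125*c^2 - 190*c - 336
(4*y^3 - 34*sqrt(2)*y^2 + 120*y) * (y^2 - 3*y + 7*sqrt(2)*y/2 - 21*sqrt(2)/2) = 4*y^5 - 20*sqrt(2)*y^4 - 12*y^4 - 118*y^3 + 60*sqrt(2)*y^3 + 354*y^2 + 420*sqrt(2)*y^2 - 1260*sqrt(2)*y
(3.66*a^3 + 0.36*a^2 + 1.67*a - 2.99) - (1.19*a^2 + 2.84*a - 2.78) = 3.66*a^3 - 0.83*a^2 - 1.17*a - 0.21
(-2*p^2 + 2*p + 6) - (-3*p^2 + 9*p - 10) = p^2 - 7*p + 16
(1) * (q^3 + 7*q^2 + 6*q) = q^3 + 7*q^2 + 6*q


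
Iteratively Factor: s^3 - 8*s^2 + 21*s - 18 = (s - 3)*(s^2 - 5*s + 6) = (s - 3)*(s - 2)*(s - 3)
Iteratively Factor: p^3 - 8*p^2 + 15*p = (p - 5)*(p^2 - 3*p) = (p - 5)*(p - 3)*(p)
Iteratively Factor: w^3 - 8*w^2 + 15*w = (w - 3)*(w^2 - 5*w) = (w - 5)*(w - 3)*(w)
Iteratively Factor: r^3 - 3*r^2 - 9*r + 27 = (r + 3)*(r^2 - 6*r + 9) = (r - 3)*(r + 3)*(r - 3)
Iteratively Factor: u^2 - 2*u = (u - 2)*(u)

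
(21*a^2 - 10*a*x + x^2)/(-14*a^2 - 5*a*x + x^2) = (-3*a + x)/(2*a + x)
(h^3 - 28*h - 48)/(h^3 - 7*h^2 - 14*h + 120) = (h + 2)/(h - 5)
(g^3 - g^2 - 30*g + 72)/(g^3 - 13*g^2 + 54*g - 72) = (g + 6)/(g - 6)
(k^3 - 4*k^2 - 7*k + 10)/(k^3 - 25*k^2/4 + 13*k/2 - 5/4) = 4*(k + 2)/(4*k - 1)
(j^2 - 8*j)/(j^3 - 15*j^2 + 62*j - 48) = j/(j^2 - 7*j + 6)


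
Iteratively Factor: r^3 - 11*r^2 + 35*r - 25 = (r - 5)*(r^2 - 6*r + 5) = (r - 5)^2*(r - 1)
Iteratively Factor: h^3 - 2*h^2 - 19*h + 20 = (h + 4)*(h^2 - 6*h + 5) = (h - 1)*(h + 4)*(h - 5)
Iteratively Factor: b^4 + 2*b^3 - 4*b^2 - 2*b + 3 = (b + 1)*(b^3 + b^2 - 5*b + 3) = (b - 1)*(b + 1)*(b^2 + 2*b - 3) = (b - 1)^2*(b + 1)*(b + 3)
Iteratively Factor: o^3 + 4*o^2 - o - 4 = (o + 1)*(o^2 + 3*o - 4) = (o - 1)*(o + 1)*(o + 4)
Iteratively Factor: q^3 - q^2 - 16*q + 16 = (q + 4)*(q^2 - 5*q + 4) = (q - 4)*(q + 4)*(q - 1)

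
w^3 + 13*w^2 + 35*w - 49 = (w - 1)*(w + 7)^2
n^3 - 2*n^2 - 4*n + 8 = (n - 2)^2*(n + 2)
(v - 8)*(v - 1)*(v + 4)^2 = v^4 - v^3 - 48*v^2 - 80*v + 128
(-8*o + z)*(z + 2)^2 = -8*o*z^2 - 32*o*z - 32*o + z^3 + 4*z^2 + 4*z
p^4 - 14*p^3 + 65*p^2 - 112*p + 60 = (p - 6)*(p - 5)*(p - 2)*(p - 1)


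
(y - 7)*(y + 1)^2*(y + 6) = y^4 + y^3 - 43*y^2 - 85*y - 42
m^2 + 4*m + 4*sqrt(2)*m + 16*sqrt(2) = (m + 4)*(m + 4*sqrt(2))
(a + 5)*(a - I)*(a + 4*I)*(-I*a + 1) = -I*a^4 + 4*a^3 - 5*I*a^3 + 20*a^2 - I*a^2 + 4*a - 5*I*a + 20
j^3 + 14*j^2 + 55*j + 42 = (j + 1)*(j + 6)*(j + 7)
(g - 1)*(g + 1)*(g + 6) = g^3 + 6*g^2 - g - 6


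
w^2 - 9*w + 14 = (w - 7)*(w - 2)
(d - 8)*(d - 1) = d^2 - 9*d + 8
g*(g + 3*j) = g^2 + 3*g*j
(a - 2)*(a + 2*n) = a^2 + 2*a*n - 2*a - 4*n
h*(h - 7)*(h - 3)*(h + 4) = h^4 - 6*h^3 - 19*h^2 + 84*h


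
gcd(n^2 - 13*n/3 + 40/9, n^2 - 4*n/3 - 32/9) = n - 8/3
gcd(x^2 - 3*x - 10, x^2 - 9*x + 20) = x - 5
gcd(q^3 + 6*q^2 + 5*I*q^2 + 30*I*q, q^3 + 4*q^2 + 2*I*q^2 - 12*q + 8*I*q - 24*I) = q + 6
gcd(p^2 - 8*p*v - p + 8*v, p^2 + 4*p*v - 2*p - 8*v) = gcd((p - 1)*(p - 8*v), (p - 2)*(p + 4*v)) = 1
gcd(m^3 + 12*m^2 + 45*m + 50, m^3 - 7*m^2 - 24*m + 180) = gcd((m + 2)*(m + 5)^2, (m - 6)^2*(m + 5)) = m + 5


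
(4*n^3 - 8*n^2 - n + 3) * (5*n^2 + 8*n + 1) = 20*n^5 - 8*n^4 - 65*n^3 - n^2 + 23*n + 3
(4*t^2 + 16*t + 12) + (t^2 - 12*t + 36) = 5*t^2 + 4*t + 48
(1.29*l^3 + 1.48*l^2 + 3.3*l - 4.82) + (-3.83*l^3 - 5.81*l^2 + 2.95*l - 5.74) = -2.54*l^3 - 4.33*l^2 + 6.25*l - 10.56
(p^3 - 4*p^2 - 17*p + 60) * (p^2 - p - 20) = p^5 - 5*p^4 - 33*p^3 + 157*p^2 + 280*p - 1200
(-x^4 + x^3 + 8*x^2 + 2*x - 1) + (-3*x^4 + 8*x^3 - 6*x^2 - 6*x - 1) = -4*x^4 + 9*x^3 + 2*x^2 - 4*x - 2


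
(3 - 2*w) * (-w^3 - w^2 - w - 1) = 2*w^4 - w^3 - w^2 - w - 3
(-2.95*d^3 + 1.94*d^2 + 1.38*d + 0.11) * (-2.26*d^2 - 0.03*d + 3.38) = 6.667*d^5 - 4.2959*d^4 - 13.148*d^3 + 6.2672*d^2 + 4.6611*d + 0.3718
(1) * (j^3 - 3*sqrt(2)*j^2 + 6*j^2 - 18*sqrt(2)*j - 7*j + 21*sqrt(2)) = j^3 - 3*sqrt(2)*j^2 + 6*j^2 - 18*sqrt(2)*j - 7*j + 21*sqrt(2)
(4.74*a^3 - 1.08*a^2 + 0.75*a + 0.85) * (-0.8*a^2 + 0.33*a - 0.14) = -3.792*a^5 + 2.4282*a^4 - 1.62*a^3 - 0.2813*a^2 + 0.1755*a - 0.119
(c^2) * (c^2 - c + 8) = c^4 - c^3 + 8*c^2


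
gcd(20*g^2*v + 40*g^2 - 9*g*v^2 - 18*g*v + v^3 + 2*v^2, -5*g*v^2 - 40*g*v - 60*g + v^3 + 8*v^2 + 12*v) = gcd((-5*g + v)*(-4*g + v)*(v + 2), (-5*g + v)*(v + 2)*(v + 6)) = -5*g*v - 10*g + v^2 + 2*v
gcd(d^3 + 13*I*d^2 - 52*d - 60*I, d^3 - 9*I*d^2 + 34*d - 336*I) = d + 6*I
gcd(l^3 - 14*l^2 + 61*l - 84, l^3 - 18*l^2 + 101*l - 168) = l^2 - 10*l + 21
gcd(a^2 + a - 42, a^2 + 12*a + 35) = a + 7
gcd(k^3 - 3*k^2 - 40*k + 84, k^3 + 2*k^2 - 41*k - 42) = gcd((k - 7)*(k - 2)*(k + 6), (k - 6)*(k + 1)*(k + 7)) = 1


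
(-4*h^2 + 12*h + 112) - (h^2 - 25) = -5*h^2 + 12*h + 137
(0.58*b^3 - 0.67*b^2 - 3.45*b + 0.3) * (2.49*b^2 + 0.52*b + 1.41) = 1.4442*b^5 - 1.3667*b^4 - 8.1211*b^3 - 1.9917*b^2 - 4.7085*b + 0.423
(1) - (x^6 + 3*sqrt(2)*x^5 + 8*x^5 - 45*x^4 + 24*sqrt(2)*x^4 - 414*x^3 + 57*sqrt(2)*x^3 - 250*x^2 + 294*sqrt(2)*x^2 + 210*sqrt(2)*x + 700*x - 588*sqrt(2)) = -x^6 - 8*x^5 - 3*sqrt(2)*x^5 - 24*sqrt(2)*x^4 + 45*x^4 - 57*sqrt(2)*x^3 + 414*x^3 - 294*sqrt(2)*x^2 + 250*x^2 - 700*x - 210*sqrt(2)*x + 1 + 588*sqrt(2)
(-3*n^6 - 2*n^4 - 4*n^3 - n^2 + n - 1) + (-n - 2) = -3*n^6 - 2*n^4 - 4*n^3 - n^2 - 3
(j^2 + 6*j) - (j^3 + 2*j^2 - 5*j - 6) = -j^3 - j^2 + 11*j + 6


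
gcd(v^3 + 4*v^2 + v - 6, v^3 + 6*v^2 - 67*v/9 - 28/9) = 1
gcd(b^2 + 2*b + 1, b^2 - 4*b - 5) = b + 1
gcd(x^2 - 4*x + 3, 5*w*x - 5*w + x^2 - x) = x - 1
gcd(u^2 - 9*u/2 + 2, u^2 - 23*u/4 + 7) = u - 4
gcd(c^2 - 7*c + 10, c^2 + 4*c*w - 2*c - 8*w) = c - 2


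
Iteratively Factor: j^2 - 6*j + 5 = (j - 5)*(j - 1)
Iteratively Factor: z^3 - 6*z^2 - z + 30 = (z - 3)*(z^2 - 3*z - 10) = (z - 5)*(z - 3)*(z + 2)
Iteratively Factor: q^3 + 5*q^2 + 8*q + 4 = (q + 2)*(q^2 + 3*q + 2) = (q + 1)*(q + 2)*(q + 2)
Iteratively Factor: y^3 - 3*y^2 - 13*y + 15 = (y - 5)*(y^2 + 2*y - 3) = (y - 5)*(y - 1)*(y + 3)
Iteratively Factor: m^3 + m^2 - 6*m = (m)*(m^2 + m - 6) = m*(m + 3)*(m - 2)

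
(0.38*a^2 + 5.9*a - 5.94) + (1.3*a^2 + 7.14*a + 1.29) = 1.68*a^2 + 13.04*a - 4.65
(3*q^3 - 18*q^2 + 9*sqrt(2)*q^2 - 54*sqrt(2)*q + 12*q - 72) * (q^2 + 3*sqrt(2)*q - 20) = 3*q^5 - 18*q^4 + 18*sqrt(2)*q^4 - 108*sqrt(2)*q^3 + 6*q^3 - 144*sqrt(2)*q^2 - 36*q^2 - 240*q + 864*sqrt(2)*q + 1440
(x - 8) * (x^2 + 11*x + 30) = x^3 + 3*x^2 - 58*x - 240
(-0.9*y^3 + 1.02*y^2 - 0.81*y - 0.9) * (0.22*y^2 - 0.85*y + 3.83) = -0.198*y^5 + 0.9894*y^4 - 4.4922*y^3 + 4.3971*y^2 - 2.3373*y - 3.447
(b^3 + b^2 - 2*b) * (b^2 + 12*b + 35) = b^5 + 13*b^4 + 45*b^3 + 11*b^2 - 70*b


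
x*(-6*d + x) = -6*d*x + x^2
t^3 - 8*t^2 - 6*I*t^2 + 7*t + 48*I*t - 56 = (t - 8)*(t - 7*I)*(t + I)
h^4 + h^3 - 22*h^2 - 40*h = h*(h - 5)*(h + 2)*(h + 4)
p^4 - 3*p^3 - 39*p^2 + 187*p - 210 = (p - 5)*(p - 3)*(p - 2)*(p + 7)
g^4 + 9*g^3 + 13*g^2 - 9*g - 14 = (g - 1)*(g + 1)*(g + 2)*(g + 7)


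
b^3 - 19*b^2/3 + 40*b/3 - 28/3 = (b - 7/3)*(b - 2)^2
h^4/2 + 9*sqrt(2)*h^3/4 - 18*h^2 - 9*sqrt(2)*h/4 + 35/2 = (h/2 + 1/2)*(h - 1)*(h - 5*sqrt(2)/2)*(h + 7*sqrt(2))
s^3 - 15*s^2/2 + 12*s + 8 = (s - 4)^2*(s + 1/2)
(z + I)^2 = z^2 + 2*I*z - 1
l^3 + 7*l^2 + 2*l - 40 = (l - 2)*(l + 4)*(l + 5)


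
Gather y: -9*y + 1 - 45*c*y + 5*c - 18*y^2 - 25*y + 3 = 5*c - 18*y^2 + y*(-45*c - 34) + 4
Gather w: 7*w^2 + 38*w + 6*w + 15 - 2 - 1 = 7*w^2 + 44*w + 12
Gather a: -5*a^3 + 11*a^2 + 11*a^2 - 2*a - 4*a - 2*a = -5*a^3 + 22*a^2 - 8*a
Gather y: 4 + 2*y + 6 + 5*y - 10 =7*y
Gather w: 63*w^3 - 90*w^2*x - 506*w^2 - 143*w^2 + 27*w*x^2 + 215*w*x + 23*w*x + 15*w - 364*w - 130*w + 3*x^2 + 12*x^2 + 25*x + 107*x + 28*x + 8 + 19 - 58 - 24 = 63*w^3 + w^2*(-90*x - 649) + w*(27*x^2 + 238*x - 479) + 15*x^2 + 160*x - 55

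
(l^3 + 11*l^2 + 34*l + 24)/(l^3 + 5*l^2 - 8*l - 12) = (l + 4)/(l - 2)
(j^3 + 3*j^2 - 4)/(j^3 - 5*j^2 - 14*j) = (j^2 + j - 2)/(j*(j - 7))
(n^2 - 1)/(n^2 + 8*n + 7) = (n - 1)/(n + 7)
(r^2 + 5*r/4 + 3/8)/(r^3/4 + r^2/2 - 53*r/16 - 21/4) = 2*(8*r^2 + 10*r + 3)/(4*r^3 + 8*r^2 - 53*r - 84)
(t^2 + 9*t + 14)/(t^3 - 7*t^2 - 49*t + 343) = (t + 2)/(t^2 - 14*t + 49)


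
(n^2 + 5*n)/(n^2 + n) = (n + 5)/(n + 1)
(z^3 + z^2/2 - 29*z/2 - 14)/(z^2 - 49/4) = 2*(z^2 - 3*z - 4)/(2*z - 7)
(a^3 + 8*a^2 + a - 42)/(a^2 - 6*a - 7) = (-a^3 - 8*a^2 - a + 42)/(-a^2 + 6*a + 7)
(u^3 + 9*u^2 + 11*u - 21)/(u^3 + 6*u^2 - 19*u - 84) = (u - 1)/(u - 4)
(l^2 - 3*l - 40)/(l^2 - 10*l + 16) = (l + 5)/(l - 2)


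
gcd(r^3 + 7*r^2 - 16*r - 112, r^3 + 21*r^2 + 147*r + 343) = r + 7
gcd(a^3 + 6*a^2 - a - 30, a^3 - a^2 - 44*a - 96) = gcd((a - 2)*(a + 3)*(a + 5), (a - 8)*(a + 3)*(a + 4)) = a + 3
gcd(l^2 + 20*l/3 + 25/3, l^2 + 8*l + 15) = l + 5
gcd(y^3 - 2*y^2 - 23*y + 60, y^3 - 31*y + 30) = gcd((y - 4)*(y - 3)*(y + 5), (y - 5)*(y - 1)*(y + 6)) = 1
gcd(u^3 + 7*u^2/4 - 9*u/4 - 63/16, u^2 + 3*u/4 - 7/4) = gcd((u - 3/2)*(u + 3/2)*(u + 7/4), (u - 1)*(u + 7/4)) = u + 7/4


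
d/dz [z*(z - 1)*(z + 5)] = 3*z^2 + 8*z - 5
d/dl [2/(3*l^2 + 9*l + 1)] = 6*(-2*l - 3)/(3*l^2 + 9*l + 1)^2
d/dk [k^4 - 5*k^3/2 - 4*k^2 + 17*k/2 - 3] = 4*k^3 - 15*k^2/2 - 8*k + 17/2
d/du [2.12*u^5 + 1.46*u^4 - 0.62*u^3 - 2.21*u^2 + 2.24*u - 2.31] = 10.6*u^4 + 5.84*u^3 - 1.86*u^2 - 4.42*u + 2.24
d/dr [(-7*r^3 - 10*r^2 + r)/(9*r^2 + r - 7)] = (-63*r^4 - 14*r^3 + 128*r^2 + 140*r - 7)/(81*r^4 + 18*r^3 - 125*r^2 - 14*r + 49)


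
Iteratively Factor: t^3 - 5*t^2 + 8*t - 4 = (t - 1)*(t^2 - 4*t + 4) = (t - 2)*(t - 1)*(t - 2)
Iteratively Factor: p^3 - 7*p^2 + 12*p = (p - 3)*(p^2 - 4*p) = p*(p - 3)*(p - 4)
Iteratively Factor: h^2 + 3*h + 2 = (h + 2)*(h + 1)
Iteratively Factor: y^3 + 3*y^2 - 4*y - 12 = (y + 2)*(y^2 + y - 6) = (y - 2)*(y + 2)*(y + 3)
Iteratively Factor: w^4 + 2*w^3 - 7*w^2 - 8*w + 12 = (w + 2)*(w^3 - 7*w + 6) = (w + 2)*(w + 3)*(w^2 - 3*w + 2) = (w - 2)*(w + 2)*(w + 3)*(w - 1)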